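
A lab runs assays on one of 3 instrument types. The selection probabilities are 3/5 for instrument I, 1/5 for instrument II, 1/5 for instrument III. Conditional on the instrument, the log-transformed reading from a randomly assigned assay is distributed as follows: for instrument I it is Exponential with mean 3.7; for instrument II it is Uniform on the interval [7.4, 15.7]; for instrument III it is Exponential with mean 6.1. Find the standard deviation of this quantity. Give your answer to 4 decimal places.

5.1067

Per component, I: μ=3.7, E[X²]=27.38; II: μ=11.55, E[X²]=139.143; III: μ=6.1, E[X²]=74.42.
E[X] = 0.6·3.7 + 0.2·11.55 + 0.2·6.1 = 5.75.
E[X²] = 0.6·27.38 + 0.2·139.143 + 0.2·74.42 = 59.1407.
Var(X) = E[X²] − (E[X])² = 59.1407 − 33.0625 = 26.0782.
SD(X) = √26.0782 = 5.10668.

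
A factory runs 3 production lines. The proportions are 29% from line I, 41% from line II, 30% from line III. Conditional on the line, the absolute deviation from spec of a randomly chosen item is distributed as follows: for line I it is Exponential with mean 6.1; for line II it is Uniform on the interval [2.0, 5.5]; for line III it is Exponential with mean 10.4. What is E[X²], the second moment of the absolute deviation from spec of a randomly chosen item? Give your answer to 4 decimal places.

92.6620

For each component E[X²] = Var + (mean)², giving I: 74.42; II: 15.0833; III: 216.32.
Overall E[X²] = 0.29·74.42 + 0.41·15.0833 + 0.3·216.32 = 92.662.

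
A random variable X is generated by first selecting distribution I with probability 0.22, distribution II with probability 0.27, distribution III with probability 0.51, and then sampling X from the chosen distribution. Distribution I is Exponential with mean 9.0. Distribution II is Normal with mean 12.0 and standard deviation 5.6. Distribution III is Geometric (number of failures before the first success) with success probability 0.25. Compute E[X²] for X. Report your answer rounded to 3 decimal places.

For each component E[X²] = Var + (mean)², giving I: 162; II: 175.36; III: 21.
Overall E[X²] = 0.22·162 + 0.27·175.36 + 0.51·21 = 93.6972.

93.697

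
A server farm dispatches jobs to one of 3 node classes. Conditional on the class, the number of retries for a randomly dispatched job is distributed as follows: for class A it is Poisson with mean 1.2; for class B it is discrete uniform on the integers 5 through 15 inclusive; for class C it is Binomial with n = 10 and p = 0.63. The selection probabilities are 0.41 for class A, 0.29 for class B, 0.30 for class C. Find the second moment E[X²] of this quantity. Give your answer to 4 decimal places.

For each component E[X²] = Var + (mean)², giving A: 2.64; B: 110; C: 42.021.
Overall E[X²] = 0.41·2.64 + 0.29·110 + 0.3·42.021 = 45.5887.

45.5887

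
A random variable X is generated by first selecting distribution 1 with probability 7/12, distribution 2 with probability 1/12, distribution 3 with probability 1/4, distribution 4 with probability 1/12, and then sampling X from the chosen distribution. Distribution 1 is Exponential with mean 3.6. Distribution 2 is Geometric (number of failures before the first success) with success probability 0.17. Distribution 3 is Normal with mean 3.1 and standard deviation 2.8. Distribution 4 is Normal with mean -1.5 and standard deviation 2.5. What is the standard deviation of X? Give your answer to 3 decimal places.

Per component, 1: μ=3.6, E[X²]=25.92; 2: μ=4.88235, E[X²]=52.5571; 3: μ=3.1, E[X²]=17.45; 4: μ=-1.5, E[X²]=8.5.
E[X] = 0.583333·3.6 + 0.0833333·4.88235 + 0.25·3.1 + 0.0833333·-1.5 = 3.15686.
E[X²] = 0.583333·25.92 + 0.0833333·52.5571 + 0.25·17.45 + 0.0833333·8.5 = 24.5706.
Var(X) = E[X²] − (E[X])² = 24.5706 − 9.96578 = 14.6048.
SD(X) = √14.6048 = 3.82162.

3.822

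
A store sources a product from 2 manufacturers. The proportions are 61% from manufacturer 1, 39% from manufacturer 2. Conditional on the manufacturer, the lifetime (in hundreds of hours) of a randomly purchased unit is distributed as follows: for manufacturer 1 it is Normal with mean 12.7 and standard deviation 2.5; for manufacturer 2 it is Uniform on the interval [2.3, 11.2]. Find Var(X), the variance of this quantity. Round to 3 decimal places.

Per component, 1: μ=12.7, E[X²]=167.54; 2: μ=6.75, E[X²]=52.1633.
E[X] = 0.61·12.7 + 0.39·6.75 = 10.3795.
E[X²] = 0.61·167.54 + 0.39·52.1633 = 122.543.
Var(X) = E[X²] − (E[X])² = 122.543 − 107.734 = 14.8091.

14.809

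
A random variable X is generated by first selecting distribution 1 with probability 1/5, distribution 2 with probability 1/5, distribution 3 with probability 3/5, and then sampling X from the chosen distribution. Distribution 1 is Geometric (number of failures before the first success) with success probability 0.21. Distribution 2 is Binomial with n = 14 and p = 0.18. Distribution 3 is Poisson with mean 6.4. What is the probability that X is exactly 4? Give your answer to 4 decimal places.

Conditional on each component, P(X = 4): 1: 0.0817952; 2: 0.144432; 3: 0.116151.
By total probability, P(X = 4) = 0.2·0.0817952 + 0.2·0.144432 + 0.6·0.116151 = 0.114936.

0.1149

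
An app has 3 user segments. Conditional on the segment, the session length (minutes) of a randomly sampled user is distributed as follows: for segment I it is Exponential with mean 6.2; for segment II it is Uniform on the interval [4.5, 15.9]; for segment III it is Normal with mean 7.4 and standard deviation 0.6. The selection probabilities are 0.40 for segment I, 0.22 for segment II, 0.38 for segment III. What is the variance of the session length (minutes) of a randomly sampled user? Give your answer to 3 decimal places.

20.178

Per component, I: μ=6.2, E[X²]=76.88; II: μ=10.2, E[X²]=114.87; III: μ=7.4, E[X²]=55.12.
E[X] = 0.4·6.2 + 0.22·10.2 + 0.38·7.4 = 7.536.
E[X²] = 0.4·76.88 + 0.22·114.87 + 0.38·55.12 = 76.969.
Var(X) = E[X²] − (E[X])² = 76.969 − 56.7913 = 20.1777.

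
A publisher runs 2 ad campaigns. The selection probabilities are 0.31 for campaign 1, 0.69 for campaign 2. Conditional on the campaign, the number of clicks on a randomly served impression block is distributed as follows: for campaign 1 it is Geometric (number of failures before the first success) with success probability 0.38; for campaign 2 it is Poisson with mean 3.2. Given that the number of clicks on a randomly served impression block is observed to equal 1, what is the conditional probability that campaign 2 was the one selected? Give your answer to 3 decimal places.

Likelihoods P(X=1 | ·): 1: 0.2356; 2: 0.130439.
Posterior ∝ prior × likelihood. Numerator for 2: 0.69·0.130439 = 0.0900029.
Normalizing constant: 0.31·0.2356 + 0.69·0.130439 = 0.163039.
P(2 | observation) = 0.0900029 / 0.163039 = 0.552033.

0.552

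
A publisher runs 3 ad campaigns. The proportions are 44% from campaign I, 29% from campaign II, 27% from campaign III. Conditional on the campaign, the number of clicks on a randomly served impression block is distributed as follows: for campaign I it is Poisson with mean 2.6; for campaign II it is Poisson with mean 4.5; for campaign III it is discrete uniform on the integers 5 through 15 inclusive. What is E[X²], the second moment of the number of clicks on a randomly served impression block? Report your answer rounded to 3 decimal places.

40.996

For each component E[X²] = Var + (mean)², giving I: 9.36; II: 24.75; III: 110.
Overall E[X²] = 0.44·9.36 + 0.29·24.75 + 0.27·110 = 40.9959.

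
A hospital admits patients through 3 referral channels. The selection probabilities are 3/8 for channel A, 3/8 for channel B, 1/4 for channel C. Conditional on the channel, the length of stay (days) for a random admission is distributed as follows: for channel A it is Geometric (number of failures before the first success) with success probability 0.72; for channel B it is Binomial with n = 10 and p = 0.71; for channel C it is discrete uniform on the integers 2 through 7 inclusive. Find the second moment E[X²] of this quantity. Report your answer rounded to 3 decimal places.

25.727

For each component E[X²] = Var + (mean)², giving A: 0.691358; B: 52.469; C: 23.1667.
Overall E[X²] = 0.375·0.691358 + 0.375·52.469 + 0.25·23.1667 = 25.7268.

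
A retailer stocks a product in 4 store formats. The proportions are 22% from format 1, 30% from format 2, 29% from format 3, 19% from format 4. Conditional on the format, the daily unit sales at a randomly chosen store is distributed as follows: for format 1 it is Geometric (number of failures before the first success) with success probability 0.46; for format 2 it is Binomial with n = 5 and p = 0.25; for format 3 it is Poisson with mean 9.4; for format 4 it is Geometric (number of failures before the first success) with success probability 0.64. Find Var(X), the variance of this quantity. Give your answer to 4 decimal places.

Per component, 1: μ=1.17391, E[X²]=3.93006; 2: μ=1.25, E[X²]=2.5; 3: μ=9.4, E[X²]=97.76; 4: μ=0.5625, E[X²]=1.19531.
E[X] = 0.22·1.17391 + 0.3·1.25 + 0.29·9.4 + 0.19·0.5625 = 3.46614.
E[X²] = 0.22·3.93006 + 0.3·2.5 + 0.29·97.76 + 0.19·1.19531 = 30.1921.
Var(X) = E[X²] − (E[X])² = 30.1921 − 12.0141 = 18.178.

18.1780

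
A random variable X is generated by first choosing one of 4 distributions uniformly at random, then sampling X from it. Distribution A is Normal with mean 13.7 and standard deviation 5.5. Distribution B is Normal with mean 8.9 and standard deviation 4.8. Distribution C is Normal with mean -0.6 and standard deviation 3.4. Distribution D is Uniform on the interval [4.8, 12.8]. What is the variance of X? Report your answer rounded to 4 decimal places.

Per component, A: μ=13.7, E[X²]=217.94; B: μ=8.9, E[X²]=102.25; C: μ=-0.6, E[X²]=11.92; D: μ=8.8, E[X²]=82.7733.
E[X] = 0.25·13.7 + 0.25·8.9 + 0.25·-0.6 + 0.25·8.8 = 7.7.
E[X²] = 0.25·217.94 + 0.25·102.25 + 0.25·11.92 + 0.25·82.7733 = 103.721.
Var(X) = E[X²] − (E[X])² = 103.721 − 59.29 = 44.4308.

44.4308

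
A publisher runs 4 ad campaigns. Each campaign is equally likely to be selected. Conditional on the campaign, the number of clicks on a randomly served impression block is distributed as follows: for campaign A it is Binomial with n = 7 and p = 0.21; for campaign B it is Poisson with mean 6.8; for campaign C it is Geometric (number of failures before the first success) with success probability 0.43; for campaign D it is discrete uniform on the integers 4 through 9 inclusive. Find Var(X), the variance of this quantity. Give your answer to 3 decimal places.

Per component, A: μ=1.47, E[X²]=3.3222; B: μ=6.8, E[X²]=53.04; C: μ=1.32558, E[X²]=4.83991; D: μ=6.5, E[X²]=45.1667.
E[X] = 0.25·1.47 + 0.25·6.8 + 0.25·1.32558 + 0.25·6.5 = 4.0239.
E[X²] = 0.25·3.3222 + 0.25·53.04 + 0.25·4.83991 + 0.25·45.1667 = 26.5922.
Var(X) = E[X²] − (E[X])² = 26.5922 − 16.1917 = 10.4005.

10.400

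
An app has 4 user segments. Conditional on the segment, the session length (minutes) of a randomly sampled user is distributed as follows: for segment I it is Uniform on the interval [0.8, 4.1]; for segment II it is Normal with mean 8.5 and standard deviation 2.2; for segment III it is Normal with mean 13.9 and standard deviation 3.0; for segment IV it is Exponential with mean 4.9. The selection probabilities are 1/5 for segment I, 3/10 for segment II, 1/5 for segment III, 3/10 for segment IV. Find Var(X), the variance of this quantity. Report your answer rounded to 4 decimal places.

Per component, I: μ=2.45, E[X²]=6.91; II: μ=8.5, E[X²]=77.09; III: μ=13.9, E[X²]=202.21; IV: μ=4.9, E[X²]=48.02.
E[X] = 0.2·2.45 + 0.3·8.5 + 0.2·13.9 + 0.3·4.9 = 7.29.
E[X²] = 0.2·6.91 + 0.3·77.09 + 0.2·202.21 + 0.3·48.02 = 79.357.
Var(X) = E[X²] − (E[X])² = 79.357 − 53.1441 = 26.2129.

26.2129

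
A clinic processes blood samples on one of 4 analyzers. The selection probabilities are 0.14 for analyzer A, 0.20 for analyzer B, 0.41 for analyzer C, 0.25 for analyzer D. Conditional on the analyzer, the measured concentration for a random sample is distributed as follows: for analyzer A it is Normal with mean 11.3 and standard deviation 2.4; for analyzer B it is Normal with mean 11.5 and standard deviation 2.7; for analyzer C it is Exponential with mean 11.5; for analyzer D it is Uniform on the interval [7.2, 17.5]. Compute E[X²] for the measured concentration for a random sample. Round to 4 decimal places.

195.3768

For each component E[X²] = Var + (mean)², giving A: 133.45; B: 139.54; C: 264.5; D: 161.363.
Overall E[X²] = 0.14·133.45 + 0.2·139.54 + 0.41·264.5 + 0.25·161.363 = 195.377.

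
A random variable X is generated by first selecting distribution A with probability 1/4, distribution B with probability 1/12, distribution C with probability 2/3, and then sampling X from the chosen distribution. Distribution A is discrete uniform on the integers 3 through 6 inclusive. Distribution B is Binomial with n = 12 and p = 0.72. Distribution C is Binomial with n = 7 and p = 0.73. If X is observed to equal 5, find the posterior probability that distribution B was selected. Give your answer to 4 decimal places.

Likelihoods P(X=5 | ·): A: 0.25; B: 0.0206773; C: 0.317367.
Posterior ∝ prior × likelihood. Numerator for B: 0.0833333·0.0206773 = 0.00172311.
Normalizing constant: 0.25·0.25 + 0.0833333·0.0206773 + 0.666667·0.317367 = 0.275801.
P(B | observation) = 0.00172311 / 0.275801 = 0.00624766.

0.0062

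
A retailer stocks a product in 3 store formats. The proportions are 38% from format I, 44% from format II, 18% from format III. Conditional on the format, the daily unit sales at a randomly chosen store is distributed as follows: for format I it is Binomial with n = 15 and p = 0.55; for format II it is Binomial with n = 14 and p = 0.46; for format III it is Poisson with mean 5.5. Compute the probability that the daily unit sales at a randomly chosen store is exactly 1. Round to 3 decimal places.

Conditional on each format, P(X = 1): I: 0.000115194; II: 0.00213799; III: 0.0224772.
By total probability, P(X = 1) = 0.38·0.000115194 + 0.44·0.00213799 + 0.18·0.0224772 = 0.00503039.

0.005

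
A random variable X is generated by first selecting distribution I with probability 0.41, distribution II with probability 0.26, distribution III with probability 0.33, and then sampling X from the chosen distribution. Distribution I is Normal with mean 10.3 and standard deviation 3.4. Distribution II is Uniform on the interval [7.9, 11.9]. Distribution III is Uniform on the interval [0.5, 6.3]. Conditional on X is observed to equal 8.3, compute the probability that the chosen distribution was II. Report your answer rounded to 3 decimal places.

0.616

Likelihoods f(8.3 | ·): I: 0.0986947; II: 0.25; III: 0.
Posterior ∝ prior × likelihood. Numerator for II: 0.26·0.25 = 0.065.
Normalizing constant: 0.41·0.0986947 + 0.26·0.25 + 0.33·0 = 0.105465.
P(II | observation) = 0.065 / 0.105465 = 0.616319.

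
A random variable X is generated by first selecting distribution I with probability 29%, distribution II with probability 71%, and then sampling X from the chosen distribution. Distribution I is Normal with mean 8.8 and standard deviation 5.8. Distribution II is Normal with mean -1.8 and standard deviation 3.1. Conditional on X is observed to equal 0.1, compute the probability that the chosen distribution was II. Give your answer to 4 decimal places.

0.9212

Likelihoods f(0.1 | ·): I: 0.0223306; II: 0.106654.
Posterior ∝ prior × likelihood. Numerator for II: 0.71·0.106654 = 0.0757243.
Normalizing constant: 0.29·0.0223306 + 0.71·0.106654 = 0.0822002.
P(II | observation) = 0.0757243 / 0.0822002 = 0.921218.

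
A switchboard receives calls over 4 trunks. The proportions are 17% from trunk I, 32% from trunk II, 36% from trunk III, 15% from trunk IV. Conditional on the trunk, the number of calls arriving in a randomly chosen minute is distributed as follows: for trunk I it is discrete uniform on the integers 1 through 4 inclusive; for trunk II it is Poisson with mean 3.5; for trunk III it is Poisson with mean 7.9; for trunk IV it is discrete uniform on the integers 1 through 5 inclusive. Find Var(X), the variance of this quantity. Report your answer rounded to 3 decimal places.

Per component, I: μ=2.5, E[X²]=7.5; II: μ=3.5, E[X²]=15.75; III: μ=7.9, E[X²]=70.31; IV: μ=3, E[X²]=11.
E[X] = 0.17·2.5 + 0.32·3.5 + 0.36·7.9 + 0.15·3 = 4.839.
E[X²] = 0.17·7.5 + 0.32·15.75 + 0.36·70.31 + 0.15·11 = 33.2766.
Var(X) = E[X²] − (E[X])² = 33.2766 − 23.4159 = 9.86068.

9.861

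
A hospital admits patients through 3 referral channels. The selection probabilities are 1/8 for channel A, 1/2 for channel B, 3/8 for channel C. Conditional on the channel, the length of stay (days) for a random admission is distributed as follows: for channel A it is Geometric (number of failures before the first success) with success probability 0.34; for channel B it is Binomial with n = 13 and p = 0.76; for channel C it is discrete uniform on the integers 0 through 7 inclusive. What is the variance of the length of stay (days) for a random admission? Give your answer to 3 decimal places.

15.553

Per component, A: μ=1.94118, E[X²]=9.47751; B: μ=9.88, E[X²]=99.9856; C: μ=3.5, E[X²]=17.5.
E[X] = 0.125·1.94118 + 0.5·9.88 + 0.375·3.5 = 6.49515.
E[X²] = 0.125·9.47751 + 0.5·99.9856 + 0.375·17.5 = 57.74.
Var(X) = E[X²] − (E[X])² = 57.74 − 42.1869 = 15.5531.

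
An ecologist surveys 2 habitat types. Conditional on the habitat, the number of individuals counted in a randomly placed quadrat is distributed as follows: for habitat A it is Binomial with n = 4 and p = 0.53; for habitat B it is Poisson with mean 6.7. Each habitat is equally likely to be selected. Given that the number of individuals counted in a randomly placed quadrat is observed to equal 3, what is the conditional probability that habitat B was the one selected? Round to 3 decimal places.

Likelihoods P(X=3 | ·): A: 0.279889; B: 0.0617021.
Posterior ∝ prior × likelihood. Numerator for B: 0.5·0.0617021 = 0.0308511.
Normalizing constant: 0.5·0.279889 + 0.5·0.0617021 = 0.170795.
P(B | observation) = 0.0308511 / 0.170795 = 0.180632.

0.181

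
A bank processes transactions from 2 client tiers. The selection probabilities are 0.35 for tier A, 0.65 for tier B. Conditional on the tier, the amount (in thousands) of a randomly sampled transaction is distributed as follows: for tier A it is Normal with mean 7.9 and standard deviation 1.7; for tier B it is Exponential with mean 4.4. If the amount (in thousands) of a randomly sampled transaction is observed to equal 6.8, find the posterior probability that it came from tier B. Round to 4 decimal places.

Likelihoods f(6.8 | ·): A: 0.190346; B: 0.0484579.
Posterior ∝ prior × likelihood. Numerator for B: 0.65·0.0484579 = 0.0314977.
Normalizing constant: 0.35·0.190346 + 0.65·0.0484579 = 0.0981189.
P(B | observation) = 0.0314977 / 0.0981189 = 0.321015.

0.3210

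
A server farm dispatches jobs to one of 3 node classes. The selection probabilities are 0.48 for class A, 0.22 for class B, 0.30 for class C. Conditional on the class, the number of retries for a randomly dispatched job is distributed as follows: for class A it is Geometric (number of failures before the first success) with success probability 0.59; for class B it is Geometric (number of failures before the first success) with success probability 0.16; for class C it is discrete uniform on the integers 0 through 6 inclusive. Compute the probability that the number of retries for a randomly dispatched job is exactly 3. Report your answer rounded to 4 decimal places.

Conditional on each class, P(X = 3): A: 0.0406634; B: 0.0948326; C: 0.142857.
By total probability, P(X = 3) = 0.48·0.0406634 + 0.22·0.0948326 + 0.3·0.142857 = 0.0832388.

0.0832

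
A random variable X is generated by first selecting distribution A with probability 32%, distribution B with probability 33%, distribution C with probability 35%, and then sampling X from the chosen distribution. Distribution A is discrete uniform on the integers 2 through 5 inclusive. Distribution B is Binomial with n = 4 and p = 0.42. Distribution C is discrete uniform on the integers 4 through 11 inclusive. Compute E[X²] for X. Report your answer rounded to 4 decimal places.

27.0979

For each component E[X²] = Var + (mean)², giving A: 13.5; B: 3.7968; C: 61.5.
Overall E[X²] = 0.32·13.5 + 0.33·3.7968 + 0.35·61.5 = 27.0979.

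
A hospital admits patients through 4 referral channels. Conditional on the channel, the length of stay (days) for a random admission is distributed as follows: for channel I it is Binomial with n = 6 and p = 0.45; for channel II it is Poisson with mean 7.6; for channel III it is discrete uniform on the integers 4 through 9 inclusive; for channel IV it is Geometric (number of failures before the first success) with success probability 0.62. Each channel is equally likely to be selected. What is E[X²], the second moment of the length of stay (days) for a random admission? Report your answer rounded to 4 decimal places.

For each component E[X²] = Var + (mean)², giving I: 8.775; II: 65.36; III: 45.1667; IV: 1.3642.
Overall E[X²] = 0.25·8.775 + 0.25·65.36 + 0.25·45.1667 + 0.25·1.3642 = 30.1665.

30.1665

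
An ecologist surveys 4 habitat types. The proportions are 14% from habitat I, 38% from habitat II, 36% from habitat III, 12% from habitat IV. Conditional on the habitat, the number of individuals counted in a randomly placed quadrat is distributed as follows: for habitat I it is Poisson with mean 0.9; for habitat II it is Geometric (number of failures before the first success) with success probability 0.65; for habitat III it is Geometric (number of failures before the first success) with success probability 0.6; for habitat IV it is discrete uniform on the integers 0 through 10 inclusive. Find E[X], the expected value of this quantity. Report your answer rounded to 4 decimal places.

Component means — I: 0.9; II: 0.538462; III: 0.666667; IV: 5.
E[X] = 0.14·0.9 + 0.38·0.538462 + 0.36·0.666667 + 0.12·5 = 1.17062.

1.1706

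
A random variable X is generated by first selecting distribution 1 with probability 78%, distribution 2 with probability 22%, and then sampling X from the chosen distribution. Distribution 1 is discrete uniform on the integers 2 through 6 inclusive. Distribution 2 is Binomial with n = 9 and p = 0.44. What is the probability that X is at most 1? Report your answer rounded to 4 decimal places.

Conditional on each component, P(X ≤ 1): 1: 0; 2: 0.0437162.
By total probability, P(X ≤ 1) = 0.78·0 + 0.22·0.0437162 = 0.00961757.

0.0096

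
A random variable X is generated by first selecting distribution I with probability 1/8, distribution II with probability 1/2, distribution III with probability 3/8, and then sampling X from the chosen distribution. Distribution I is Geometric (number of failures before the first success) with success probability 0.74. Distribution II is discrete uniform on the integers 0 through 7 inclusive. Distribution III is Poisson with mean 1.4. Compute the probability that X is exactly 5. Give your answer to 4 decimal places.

0.0668

Conditional on each component, P(X = 5): I: 0.000879222; II: 0.125; III: 0.0110521.
By total probability, P(X = 5) = 0.125·0.000879222 + 0.5·0.125 + 0.375·0.0110521 = 0.0667545.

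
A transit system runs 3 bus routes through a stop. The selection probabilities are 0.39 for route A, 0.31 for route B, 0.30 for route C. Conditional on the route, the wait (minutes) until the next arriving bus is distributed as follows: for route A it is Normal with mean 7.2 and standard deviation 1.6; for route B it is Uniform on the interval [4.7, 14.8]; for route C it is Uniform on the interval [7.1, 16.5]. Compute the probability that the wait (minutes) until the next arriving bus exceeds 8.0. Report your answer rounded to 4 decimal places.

0.6003

Conditional on each route, P(X > 8.0): A: 0.308538; B: 0.673267; C: 0.904255.
By total probability, P(X > 8.0) = 0.39·0.308538 + 0.31·0.673267 + 0.3·0.904255 = 0.600319.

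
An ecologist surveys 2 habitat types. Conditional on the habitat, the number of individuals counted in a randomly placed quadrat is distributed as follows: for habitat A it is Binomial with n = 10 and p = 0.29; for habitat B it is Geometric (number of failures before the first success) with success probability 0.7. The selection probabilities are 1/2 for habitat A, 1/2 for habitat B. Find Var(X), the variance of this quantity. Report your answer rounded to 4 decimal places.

2.8626

Per component, A: μ=2.9, E[X²]=10.469; B: μ=0.428571, E[X²]=0.795918.
E[X] = 0.5·2.9 + 0.5·0.428571 = 1.66429.
E[X²] = 0.5·10.469 + 0.5·0.795918 = 5.63246.
Var(X) = E[X²] − (E[X])² = 5.63246 − 2.76985 = 2.86261.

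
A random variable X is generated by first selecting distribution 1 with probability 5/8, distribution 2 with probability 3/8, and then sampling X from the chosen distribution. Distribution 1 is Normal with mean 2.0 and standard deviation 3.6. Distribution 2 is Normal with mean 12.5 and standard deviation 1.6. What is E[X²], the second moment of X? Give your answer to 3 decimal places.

For each component E[X²] = Var + (mean)², giving 1: 16.96; 2: 158.81.
Overall E[X²] = 0.625·16.96 + 0.375·158.81 = 70.1538.

70.154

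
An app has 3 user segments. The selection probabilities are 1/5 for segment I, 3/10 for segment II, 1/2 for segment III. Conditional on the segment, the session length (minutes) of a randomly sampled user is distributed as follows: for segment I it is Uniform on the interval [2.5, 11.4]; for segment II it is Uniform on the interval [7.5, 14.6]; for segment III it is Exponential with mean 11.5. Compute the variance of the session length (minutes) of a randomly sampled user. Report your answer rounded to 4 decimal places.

71.8146

Per component, I: μ=6.95, E[X²]=54.9033; II: μ=11.05, E[X²]=126.303; III: μ=11.5, E[X²]=264.5.
E[X] = 0.2·6.95 + 0.3·11.05 + 0.5·11.5 = 10.455.
E[X²] = 0.2·54.9033 + 0.3·126.303 + 0.5·264.5 = 181.122.
Var(X) = E[X²] − (E[X])² = 181.122 − 109.307 = 71.8146.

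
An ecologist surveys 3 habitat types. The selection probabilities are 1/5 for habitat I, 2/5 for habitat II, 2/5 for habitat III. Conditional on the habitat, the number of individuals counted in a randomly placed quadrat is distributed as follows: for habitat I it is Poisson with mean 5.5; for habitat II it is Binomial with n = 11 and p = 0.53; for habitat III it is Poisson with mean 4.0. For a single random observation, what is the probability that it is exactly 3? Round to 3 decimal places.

0.124

Conditional on each habitat, P(X = 3): I: 0.113323; II: 0.0584917; III: 0.195367.
By total probability, P(X = 3) = 0.2·0.113323 + 0.4·0.0584917 + 0.4·0.195367 = 0.124208.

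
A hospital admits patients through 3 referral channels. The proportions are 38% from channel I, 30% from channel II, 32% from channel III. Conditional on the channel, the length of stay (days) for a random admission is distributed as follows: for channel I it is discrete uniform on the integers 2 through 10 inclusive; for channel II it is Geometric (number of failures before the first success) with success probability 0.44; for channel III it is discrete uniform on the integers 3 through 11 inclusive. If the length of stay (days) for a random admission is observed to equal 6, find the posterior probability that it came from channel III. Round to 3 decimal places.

Likelihoods P(X=6 | ·): I: 0.111111; II: 0.01357; III: 0.111111.
Posterior ∝ prior × likelihood. Numerator for III: 0.32·0.111111 = 0.0355556.
Normalizing constant: 0.38·0.111111 + 0.3·0.01357 + 0.32·0.111111 = 0.0818488.
P(III | observation) = 0.0355556 / 0.0818488 = 0.434405.

0.434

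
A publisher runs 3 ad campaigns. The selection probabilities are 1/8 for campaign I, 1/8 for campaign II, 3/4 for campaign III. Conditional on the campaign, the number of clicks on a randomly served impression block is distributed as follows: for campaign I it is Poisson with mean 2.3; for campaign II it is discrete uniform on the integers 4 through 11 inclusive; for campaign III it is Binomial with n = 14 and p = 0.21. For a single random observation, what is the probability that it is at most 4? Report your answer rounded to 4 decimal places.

0.7660

Conditional on each campaign, P(X ≤ 4): I: 0.916249; II: 0.125; III: 0.847738.
By total probability, P(X ≤ 4) = 0.125·0.916249 + 0.125·0.125 + 0.75·0.847738 = 0.76596.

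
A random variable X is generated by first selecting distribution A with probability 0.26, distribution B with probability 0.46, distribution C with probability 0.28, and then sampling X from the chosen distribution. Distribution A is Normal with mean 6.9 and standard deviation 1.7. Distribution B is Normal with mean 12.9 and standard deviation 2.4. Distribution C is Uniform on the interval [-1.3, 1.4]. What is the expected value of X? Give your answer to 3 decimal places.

7.742

Component means — A: 6.9; B: 12.9; C: 0.05.
E[X] = 0.26·6.9 + 0.46·12.9 + 0.28·0.05 = 7.742.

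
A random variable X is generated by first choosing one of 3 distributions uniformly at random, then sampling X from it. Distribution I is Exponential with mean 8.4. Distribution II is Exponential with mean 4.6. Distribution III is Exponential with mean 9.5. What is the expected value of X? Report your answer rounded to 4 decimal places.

Component means — I: 8.4; II: 4.6; III: 9.5.
E[X] = 0.333333·8.4 + 0.333333·4.6 + 0.333333·9.5 = 7.5.

7.5000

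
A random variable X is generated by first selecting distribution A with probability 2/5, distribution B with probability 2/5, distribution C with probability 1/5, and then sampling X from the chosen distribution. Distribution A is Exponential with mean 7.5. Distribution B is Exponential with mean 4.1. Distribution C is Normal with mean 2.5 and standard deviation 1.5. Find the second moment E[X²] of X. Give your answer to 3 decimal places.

For each component E[X²] = Var + (mean)², giving A: 112.5; B: 33.62; C: 8.5.
Overall E[X²] = 0.4·112.5 + 0.4·33.62 + 0.2·8.5 = 60.148.

60.148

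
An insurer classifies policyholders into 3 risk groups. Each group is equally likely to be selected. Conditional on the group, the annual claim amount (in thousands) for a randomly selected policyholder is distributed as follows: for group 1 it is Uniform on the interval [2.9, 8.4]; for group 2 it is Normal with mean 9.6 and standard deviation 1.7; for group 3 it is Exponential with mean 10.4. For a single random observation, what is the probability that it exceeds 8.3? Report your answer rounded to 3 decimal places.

Conditional on each group, P(X > 8.3): 1: 0.0181818; 2: 0.777777; 3: 0.450194.
By total probability, P(X > 8.3) = 0.333333·0.0181818 + 0.333333·0.777777 + 0.333333·0.450194 = 0.415384.

0.415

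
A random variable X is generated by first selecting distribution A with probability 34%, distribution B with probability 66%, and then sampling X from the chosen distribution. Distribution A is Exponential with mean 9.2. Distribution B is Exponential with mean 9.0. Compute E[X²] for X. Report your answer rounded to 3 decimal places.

For each component E[X²] = Var + (mean)², giving A: 169.28; B: 162.
Overall E[X²] = 0.34·169.28 + 0.66·162 = 164.475.

164.475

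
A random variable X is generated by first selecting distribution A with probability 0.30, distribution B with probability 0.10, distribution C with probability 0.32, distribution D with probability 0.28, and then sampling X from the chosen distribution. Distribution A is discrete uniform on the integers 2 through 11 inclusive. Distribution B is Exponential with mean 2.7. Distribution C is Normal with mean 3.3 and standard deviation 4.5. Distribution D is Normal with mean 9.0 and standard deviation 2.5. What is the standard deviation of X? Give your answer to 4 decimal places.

Per component, A: μ=6.5, E[X²]=50.5; B: μ=2.7, E[X²]=14.58; C: μ=3.3, E[X²]=31.14; D: μ=9, E[X²]=87.25.
E[X] = 0.3·6.5 + 0.1·2.7 + 0.32·3.3 + 0.28·9 = 5.796.
E[X²] = 0.3·50.5 + 0.1·14.58 + 0.32·31.14 + 0.28·87.25 = 51.0028.
Var(X) = E[X²] − (E[X])² = 51.0028 − 33.5936 = 17.4092.
SD(X) = √17.4092 = 4.17243.

4.1724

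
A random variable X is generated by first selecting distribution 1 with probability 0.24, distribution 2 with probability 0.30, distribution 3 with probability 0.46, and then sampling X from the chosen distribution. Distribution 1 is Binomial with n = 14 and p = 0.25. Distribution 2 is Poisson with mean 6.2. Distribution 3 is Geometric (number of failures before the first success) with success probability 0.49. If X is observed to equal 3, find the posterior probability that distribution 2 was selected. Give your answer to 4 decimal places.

Likelihoods P(X=3 | ·): 1: 0.240212; 2: 0.0806117; 3: 0.064999.
Posterior ∝ prior × likelihood. Numerator for 2: 0.3·0.0806117 = 0.0241835.
Normalizing constant: 0.24·0.240212 + 0.3·0.0806117 + 0.46·0.064999 = 0.111734.
P(2 | observation) = 0.0241835 / 0.111734 = 0.216438.

0.2164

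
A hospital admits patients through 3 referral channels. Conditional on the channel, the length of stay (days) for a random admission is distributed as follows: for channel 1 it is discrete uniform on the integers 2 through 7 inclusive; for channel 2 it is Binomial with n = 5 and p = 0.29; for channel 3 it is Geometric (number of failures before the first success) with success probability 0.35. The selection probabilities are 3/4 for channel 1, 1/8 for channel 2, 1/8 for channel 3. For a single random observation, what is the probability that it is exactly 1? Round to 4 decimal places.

Conditional on each channel, P(X = 1): 1: 0; 2: 0.368469; 3: 0.2275.
By total probability, P(X = 1) = 0.75·0 + 0.125·0.368469 + 0.125·0.2275 = 0.0744962.

0.0745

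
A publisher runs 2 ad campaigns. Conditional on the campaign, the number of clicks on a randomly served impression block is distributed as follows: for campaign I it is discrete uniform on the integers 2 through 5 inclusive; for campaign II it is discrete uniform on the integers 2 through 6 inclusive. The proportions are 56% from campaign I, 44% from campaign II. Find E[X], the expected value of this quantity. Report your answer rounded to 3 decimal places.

Component means — I: 3.5; II: 4.
E[X] = 0.56·3.5 + 0.44·4 = 3.72.

3.720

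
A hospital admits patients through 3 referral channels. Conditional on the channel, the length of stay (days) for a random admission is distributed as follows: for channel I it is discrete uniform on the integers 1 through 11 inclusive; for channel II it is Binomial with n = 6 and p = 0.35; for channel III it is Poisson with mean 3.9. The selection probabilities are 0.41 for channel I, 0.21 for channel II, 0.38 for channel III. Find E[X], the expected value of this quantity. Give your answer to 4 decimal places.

Component means — I: 6; II: 2.1; III: 3.9.
E[X] = 0.41·6 + 0.21·2.1 + 0.38·3.9 = 4.383.

4.3830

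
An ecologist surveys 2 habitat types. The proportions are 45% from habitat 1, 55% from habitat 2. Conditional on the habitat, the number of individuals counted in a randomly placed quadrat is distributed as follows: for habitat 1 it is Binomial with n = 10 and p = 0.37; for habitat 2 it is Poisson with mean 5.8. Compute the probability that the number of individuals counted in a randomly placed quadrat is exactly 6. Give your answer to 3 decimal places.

0.126

Conditional on each habitat, P(X = 6): 1: 0.0848774; 2: 0.160076.
By total probability, P(X = 6) = 0.45·0.0848774 + 0.55·0.160076 = 0.126237.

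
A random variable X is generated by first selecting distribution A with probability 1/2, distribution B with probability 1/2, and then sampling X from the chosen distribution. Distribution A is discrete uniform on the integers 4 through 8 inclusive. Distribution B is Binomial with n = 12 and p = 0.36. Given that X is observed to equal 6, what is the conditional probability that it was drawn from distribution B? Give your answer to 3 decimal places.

Likelihoods P(X=6 | ·): A: 0.2; B: 0.138219.
Posterior ∝ prior × likelihood. Numerator for B: 0.5·0.138219 = 0.0691094.
Normalizing constant: 0.5·0.2 + 0.5·0.138219 = 0.169109.
P(B | observation) = 0.0691094 / 0.169109 = 0.408667.

0.409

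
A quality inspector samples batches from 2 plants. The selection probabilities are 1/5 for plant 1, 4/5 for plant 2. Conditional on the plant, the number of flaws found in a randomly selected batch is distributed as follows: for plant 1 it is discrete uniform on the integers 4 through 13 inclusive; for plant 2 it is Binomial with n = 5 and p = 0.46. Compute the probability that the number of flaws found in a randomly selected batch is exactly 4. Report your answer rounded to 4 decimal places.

0.1167

Conditional on each plant, P(X = 4): 1: 0.1; 2: 0.120891.
By total probability, P(X = 4) = 0.2·0.1 + 0.8·0.120891 = 0.116713.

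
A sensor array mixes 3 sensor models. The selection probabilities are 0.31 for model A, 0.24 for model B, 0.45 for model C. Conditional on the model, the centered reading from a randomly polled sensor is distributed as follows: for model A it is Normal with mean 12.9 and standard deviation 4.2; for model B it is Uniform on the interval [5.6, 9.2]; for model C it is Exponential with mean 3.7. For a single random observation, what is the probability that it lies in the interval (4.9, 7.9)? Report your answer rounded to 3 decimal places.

Conditional on each model, P(4.9 < X < 7.9): A: 0.0885241; B: 0.638889; C: 0.147754.
By total probability, P(4.9 < X < 7.9) = 0.31·0.0885241 + 0.24·0.638889 + 0.45·0.147754 = 0.247265.

0.247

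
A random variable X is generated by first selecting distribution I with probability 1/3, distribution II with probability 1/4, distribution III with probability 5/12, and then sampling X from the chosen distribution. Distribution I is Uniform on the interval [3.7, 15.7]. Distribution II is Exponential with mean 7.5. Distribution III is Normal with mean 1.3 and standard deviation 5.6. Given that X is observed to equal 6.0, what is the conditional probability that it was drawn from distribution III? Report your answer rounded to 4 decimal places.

0.3280

Likelihoods f(6.0 | ·): I: 0.0833333; II: 0.0599105; III: 0.0500914.
Posterior ∝ prior × likelihood. Numerator for III: 0.416667·0.0500914 = 0.0208714.
Normalizing constant: 0.333333·0.0833333 + 0.25·0.0599105 + 0.416667·0.0500914 = 0.0636268.
P(III | observation) = 0.0208714 / 0.0636268 = 0.328029.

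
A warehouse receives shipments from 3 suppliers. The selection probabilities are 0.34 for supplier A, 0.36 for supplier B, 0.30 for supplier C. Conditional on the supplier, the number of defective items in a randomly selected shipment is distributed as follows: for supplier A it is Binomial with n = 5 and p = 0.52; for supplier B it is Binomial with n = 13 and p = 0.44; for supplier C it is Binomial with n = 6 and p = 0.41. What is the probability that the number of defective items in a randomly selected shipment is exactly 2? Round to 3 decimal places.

0.203

Conditional on each supplier, P(X = 2): A: 0.299041; B: 0.0256489; C: 0.305539.
By total probability, P(X = 2) = 0.34·0.299041 + 0.36·0.0256489 + 0.3·0.305539 = 0.202569.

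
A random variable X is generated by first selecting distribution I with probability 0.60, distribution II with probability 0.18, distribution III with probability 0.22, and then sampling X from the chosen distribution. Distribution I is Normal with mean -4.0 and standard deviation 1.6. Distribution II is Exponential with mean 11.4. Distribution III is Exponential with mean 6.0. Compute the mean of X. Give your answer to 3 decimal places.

Component means — I: -4; II: 11.4; III: 6.
E[X] = 0.6·-4 + 0.18·11.4 + 0.22·6 = 0.972.

0.972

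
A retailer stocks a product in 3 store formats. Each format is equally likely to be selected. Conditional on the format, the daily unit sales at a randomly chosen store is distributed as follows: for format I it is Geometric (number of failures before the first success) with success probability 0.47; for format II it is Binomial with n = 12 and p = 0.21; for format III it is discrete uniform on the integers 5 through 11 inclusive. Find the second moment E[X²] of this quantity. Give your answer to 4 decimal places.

26.6707

For each component E[X²] = Var + (mean)², giving I: 3.67089; II: 8.3412; III: 68.
Overall E[X²] = 0.333333·3.67089 + 0.333333·8.3412 + 0.333333·68 = 26.6707.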